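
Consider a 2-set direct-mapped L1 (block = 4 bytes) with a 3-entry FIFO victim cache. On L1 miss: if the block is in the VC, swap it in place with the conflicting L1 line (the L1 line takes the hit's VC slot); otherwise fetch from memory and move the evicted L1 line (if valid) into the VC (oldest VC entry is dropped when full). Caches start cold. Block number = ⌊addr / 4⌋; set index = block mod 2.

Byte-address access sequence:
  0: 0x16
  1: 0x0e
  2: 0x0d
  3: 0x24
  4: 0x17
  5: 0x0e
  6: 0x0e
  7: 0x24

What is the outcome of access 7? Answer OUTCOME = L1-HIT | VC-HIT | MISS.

OUTCOME = VC-HIT

0: 0x16 (blk 5, set 1) → MISS  vc=[]
1: 0xe (blk 3, set 1) → MISS  vc=[5]
2: 0xd (blk 3, set 1) → L1-HIT  vc=[5]
3: 0x24 (blk 9, set 1) → MISS  vc=[5, 3]
4: 0x17 (blk 5, set 1) → VC-HIT  vc=[9, 3]
5: 0xe (blk 3, set 1) → VC-HIT  vc=[9, 5]
6: 0xe (blk 3, set 1) → L1-HIT  vc=[9, 5]
7: 0x24 (blk 9, set 1) → VC-HIT  vc=[3, 5]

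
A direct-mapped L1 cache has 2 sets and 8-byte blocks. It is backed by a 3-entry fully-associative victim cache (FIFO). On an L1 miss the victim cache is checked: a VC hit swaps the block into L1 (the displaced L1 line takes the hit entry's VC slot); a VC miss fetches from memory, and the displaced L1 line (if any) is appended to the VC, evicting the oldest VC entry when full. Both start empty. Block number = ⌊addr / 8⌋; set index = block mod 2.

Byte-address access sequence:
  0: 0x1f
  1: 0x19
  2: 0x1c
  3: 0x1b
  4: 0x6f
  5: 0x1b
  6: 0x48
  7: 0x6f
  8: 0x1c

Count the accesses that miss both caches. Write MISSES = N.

  [0] addr=0x1f blk=3 s=1: MISS | VC []
  [1] addr=0x19 blk=3 s=1: L1-HIT | VC []
  [2] addr=0x1c blk=3 s=1: L1-HIT | VC []
  [3] addr=0x1b blk=3 s=1: L1-HIT | VC []
  [4] addr=0x6f blk=13 s=1: MISS | VC [3]
  [5] addr=0x1b blk=3 s=1: VC-HIT | VC [13]
  [6] addr=0x48 blk=9 s=1: MISS | VC [13, 3]
  [7] addr=0x6f blk=13 s=1: VC-HIT | VC [9, 3]
  [8] addr=0x1c blk=3 s=1: VC-HIT | VC [9, 13]

MISSES = 3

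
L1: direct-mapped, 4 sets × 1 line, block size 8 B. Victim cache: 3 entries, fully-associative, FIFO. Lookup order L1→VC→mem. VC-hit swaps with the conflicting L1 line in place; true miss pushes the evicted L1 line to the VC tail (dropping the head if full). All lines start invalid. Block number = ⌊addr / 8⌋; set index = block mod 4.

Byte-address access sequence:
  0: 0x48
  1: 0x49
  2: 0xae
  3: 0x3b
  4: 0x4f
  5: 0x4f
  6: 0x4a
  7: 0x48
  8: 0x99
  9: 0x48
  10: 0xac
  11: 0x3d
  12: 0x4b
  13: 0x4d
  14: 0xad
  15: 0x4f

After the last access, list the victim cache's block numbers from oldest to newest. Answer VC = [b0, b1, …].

VC = [21, 19]

0: 0x48 (blk 9, set 1) → MISS  vc=[]
1: 0x49 (blk 9, set 1) → L1-HIT  vc=[]
2: 0xae (blk 21, set 1) → MISS  vc=[9]
3: 0x3b (blk 7, set 3) → MISS  vc=[9]
4: 0x4f (blk 9, set 1) → VC-HIT  vc=[21]
5: 0x4f (blk 9, set 1) → L1-HIT  vc=[21]
6: 0x4a (blk 9, set 1) → L1-HIT  vc=[21]
7: 0x48 (blk 9, set 1) → L1-HIT  vc=[21]
8: 0x99 (blk 19, set 3) → MISS  vc=[21, 7]
9: 0x48 (blk 9, set 1) → L1-HIT  vc=[21, 7]
10: 0xac (blk 21, set 1) → VC-HIT  vc=[9, 7]
11: 0x3d (blk 7, set 3) → VC-HIT  vc=[9, 19]
12: 0x4b (blk 9, set 1) → VC-HIT  vc=[21, 19]
13: 0x4d (blk 9, set 1) → L1-HIT  vc=[21, 19]
14: 0xad (blk 21, set 1) → VC-HIT  vc=[9, 19]
15: 0x4f (blk 9, set 1) → VC-HIT  vc=[21, 19]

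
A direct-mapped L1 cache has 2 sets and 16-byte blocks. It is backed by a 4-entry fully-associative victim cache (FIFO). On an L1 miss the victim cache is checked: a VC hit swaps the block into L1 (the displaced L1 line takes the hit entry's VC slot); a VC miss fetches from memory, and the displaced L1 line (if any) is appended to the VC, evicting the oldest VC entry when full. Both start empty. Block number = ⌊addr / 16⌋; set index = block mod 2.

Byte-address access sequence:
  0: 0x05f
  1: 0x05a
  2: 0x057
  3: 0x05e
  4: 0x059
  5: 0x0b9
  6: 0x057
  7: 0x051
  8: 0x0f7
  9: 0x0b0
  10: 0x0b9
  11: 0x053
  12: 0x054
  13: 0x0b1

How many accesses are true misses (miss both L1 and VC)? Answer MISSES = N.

0: 0x5f (blk 5, set 1) → MISS  vc=[]
1: 0x5a (blk 5, set 1) → L1-HIT  vc=[]
2: 0x57 (blk 5, set 1) → L1-HIT  vc=[]
3: 0x5e (blk 5, set 1) → L1-HIT  vc=[]
4: 0x59 (blk 5, set 1) → L1-HIT  vc=[]
5: 0xb9 (blk 11, set 1) → MISS  vc=[5]
6: 0x57 (blk 5, set 1) → VC-HIT  vc=[11]
7: 0x51 (blk 5, set 1) → L1-HIT  vc=[11]
8: 0xf7 (blk 15, set 1) → MISS  vc=[11, 5]
9: 0xb0 (blk 11, set 1) → VC-HIT  vc=[15, 5]
10: 0xb9 (blk 11, set 1) → L1-HIT  vc=[15, 5]
11: 0x53 (blk 5, set 1) → VC-HIT  vc=[15, 11]
12: 0x54 (blk 5, set 1) → L1-HIT  vc=[15, 11]
13: 0xb1 (blk 11, set 1) → VC-HIT  vc=[15, 5]

MISSES = 3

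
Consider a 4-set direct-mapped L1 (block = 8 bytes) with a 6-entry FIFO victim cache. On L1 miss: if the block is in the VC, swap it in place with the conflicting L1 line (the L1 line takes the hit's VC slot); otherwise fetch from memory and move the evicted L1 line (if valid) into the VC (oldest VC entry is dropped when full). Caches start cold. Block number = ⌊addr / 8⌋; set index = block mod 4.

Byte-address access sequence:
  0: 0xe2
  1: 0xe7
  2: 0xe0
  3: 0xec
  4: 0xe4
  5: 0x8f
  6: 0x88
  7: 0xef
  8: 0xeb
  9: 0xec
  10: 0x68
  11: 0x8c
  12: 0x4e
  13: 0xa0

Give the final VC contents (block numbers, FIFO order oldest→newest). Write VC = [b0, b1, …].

VC = [13, 29, 17, 28]

  [0] addr=0xe2 blk=28 s=0: MISS | VC []
  [1] addr=0xe7 blk=28 s=0: L1-HIT | VC []
  [2] addr=0xe0 blk=28 s=0: L1-HIT | VC []
  [3] addr=0xec blk=29 s=1: MISS | VC []
  [4] addr=0xe4 blk=28 s=0: L1-HIT | VC []
  [5] addr=0x8f blk=17 s=1: MISS | VC [29]
  [6] addr=0x88 blk=17 s=1: L1-HIT | VC [29]
  [7] addr=0xef blk=29 s=1: VC-HIT | VC [17]
  [8] addr=0xeb blk=29 s=1: L1-HIT | VC [17]
  [9] addr=0xec blk=29 s=1: L1-HIT | VC [17]
  [10] addr=0x68 blk=13 s=1: MISS | VC [17, 29]
  [11] addr=0x8c blk=17 s=1: VC-HIT | VC [13, 29]
  [12] addr=0x4e blk=9 s=1: MISS | VC [13, 29, 17]
  [13] addr=0xa0 blk=20 s=0: MISS | VC [13, 29, 17, 28]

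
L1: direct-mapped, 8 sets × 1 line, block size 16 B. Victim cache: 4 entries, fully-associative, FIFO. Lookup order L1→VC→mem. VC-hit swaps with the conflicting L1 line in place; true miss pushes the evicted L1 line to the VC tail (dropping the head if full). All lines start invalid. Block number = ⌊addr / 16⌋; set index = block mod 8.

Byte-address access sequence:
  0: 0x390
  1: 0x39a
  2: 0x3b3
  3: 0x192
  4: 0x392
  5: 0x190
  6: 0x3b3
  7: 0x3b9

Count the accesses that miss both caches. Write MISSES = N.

#0 0x390→b57/s1 MISS; vc=[]
#1 0x39a→b57/s1 L1-HIT; vc=[]
#2 0x3b3→b59/s3 MISS; vc=[]
#3 0x192→b25/s1 MISS; vc=[57]
#4 0x392→b57/s1 VC-HIT; vc=[25]
#5 0x190→b25/s1 VC-HIT; vc=[57]
#6 0x3b3→b59/s3 L1-HIT; vc=[57]
#7 0x3b9→b59/s3 L1-HIT; vc=[57]

MISSES = 3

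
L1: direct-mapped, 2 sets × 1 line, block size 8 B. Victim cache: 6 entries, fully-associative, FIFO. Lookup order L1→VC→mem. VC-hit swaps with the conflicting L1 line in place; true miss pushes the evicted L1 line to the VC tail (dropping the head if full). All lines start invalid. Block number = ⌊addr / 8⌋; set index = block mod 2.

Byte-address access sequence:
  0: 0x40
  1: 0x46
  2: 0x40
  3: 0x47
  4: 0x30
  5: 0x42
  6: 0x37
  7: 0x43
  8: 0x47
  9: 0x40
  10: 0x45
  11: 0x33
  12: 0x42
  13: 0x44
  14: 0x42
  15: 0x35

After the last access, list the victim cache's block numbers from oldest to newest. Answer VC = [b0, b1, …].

VC = [8]

0: 0x40 (blk 8, set 0) → MISS  vc=[]
1: 0x46 (blk 8, set 0) → L1-HIT  vc=[]
2: 0x40 (blk 8, set 0) → L1-HIT  vc=[]
3: 0x47 (blk 8, set 0) → L1-HIT  vc=[]
4: 0x30 (blk 6, set 0) → MISS  vc=[8]
5: 0x42 (blk 8, set 0) → VC-HIT  vc=[6]
6: 0x37 (blk 6, set 0) → VC-HIT  vc=[8]
7: 0x43 (blk 8, set 0) → VC-HIT  vc=[6]
8: 0x47 (blk 8, set 0) → L1-HIT  vc=[6]
9: 0x40 (blk 8, set 0) → L1-HIT  vc=[6]
10: 0x45 (blk 8, set 0) → L1-HIT  vc=[6]
11: 0x33 (blk 6, set 0) → VC-HIT  vc=[8]
12: 0x42 (blk 8, set 0) → VC-HIT  vc=[6]
13: 0x44 (blk 8, set 0) → L1-HIT  vc=[6]
14: 0x42 (blk 8, set 0) → L1-HIT  vc=[6]
15: 0x35 (blk 6, set 0) → VC-HIT  vc=[8]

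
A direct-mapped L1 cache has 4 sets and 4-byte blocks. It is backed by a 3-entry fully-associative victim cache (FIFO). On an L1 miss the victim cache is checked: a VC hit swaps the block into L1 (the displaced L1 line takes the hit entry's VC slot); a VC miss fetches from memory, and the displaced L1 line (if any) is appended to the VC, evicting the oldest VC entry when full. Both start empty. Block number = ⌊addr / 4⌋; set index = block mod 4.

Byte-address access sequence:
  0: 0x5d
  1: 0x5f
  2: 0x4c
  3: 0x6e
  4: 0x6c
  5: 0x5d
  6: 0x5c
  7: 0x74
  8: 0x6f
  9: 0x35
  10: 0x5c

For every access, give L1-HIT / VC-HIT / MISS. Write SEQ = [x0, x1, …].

  [0] addr=0x5d blk=23 s=3: MISS | VC []
  [1] addr=0x5f blk=23 s=3: L1-HIT | VC []
  [2] addr=0x4c blk=19 s=3: MISS | VC [23]
  [3] addr=0x6e blk=27 s=3: MISS | VC [23, 19]
  [4] addr=0x6c blk=27 s=3: L1-HIT | VC [23, 19]
  [5] addr=0x5d blk=23 s=3: VC-HIT | VC [27, 19]
  [6] addr=0x5c blk=23 s=3: L1-HIT | VC [27, 19]
  [7] addr=0x74 blk=29 s=1: MISS | VC [27, 19]
  [8] addr=0x6f blk=27 s=3: VC-HIT | VC [23, 19]
  [9] addr=0x35 blk=13 s=1: MISS | VC [23, 19, 29]
  [10] addr=0x5c blk=23 s=3: VC-HIT | VC [27, 19, 29]

SEQ = [MISS, L1-HIT, MISS, MISS, L1-HIT, VC-HIT, L1-HIT, MISS, VC-HIT, MISS, VC-HIT]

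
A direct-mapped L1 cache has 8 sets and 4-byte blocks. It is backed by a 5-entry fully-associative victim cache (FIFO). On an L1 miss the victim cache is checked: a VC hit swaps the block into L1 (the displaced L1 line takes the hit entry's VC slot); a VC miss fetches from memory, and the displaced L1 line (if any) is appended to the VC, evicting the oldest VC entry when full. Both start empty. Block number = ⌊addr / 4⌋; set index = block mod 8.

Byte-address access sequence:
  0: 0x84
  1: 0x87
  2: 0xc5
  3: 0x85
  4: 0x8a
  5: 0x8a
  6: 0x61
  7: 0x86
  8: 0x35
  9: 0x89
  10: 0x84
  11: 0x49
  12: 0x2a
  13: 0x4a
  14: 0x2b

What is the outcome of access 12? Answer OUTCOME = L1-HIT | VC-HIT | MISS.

#0 0x84→b33/s1 MISS; vc=[]
#1 0x87→b33/s1 L1-HIT; vc=[]
#2 0xc5→b49/s1 MISS; vc=[33]
#3 0x85→b33/s1 VC-HIT; vc=[49]
#4 0x8a→b34/s2 MISS; vc=[49]
#5 0x8a→b34/s2 L1-HIT; vc=[49]
#6 0x61→b24/s0 MISS; vc=[49]
#7 0x86→b33/s1 L1-HIT; vc=[49]
#8 0x35→b13/s5 MISS; vc=[49]
#9 0x89→b34/s2 L1-HIT; vc=[49]
#10 0x84→b33/s1 L1-HIT; vc=[49]
#11 0x49→b18/s2 MISS; vc=[49,34]
#12 0x2a→b10/s2 MISS; vc=[49,34,18]
#13 0x4a→b18/s2 VC-HIT; vc=[49,34,10]
#14 0x2b→b10/s2 VC-HIT; vc=[49,34,18]

OUTCOME = MISS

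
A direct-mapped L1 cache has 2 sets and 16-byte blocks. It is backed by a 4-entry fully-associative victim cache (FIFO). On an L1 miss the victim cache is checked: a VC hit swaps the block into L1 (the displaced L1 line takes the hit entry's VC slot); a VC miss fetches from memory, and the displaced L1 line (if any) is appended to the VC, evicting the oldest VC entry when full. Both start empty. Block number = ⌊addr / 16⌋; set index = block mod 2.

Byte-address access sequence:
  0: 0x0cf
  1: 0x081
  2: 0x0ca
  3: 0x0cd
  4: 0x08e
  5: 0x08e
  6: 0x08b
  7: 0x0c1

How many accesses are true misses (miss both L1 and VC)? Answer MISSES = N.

#0 0xcf→b12/s0 MISS; vc=[]
#1 0x81→b8/s0 MISS; vc=[12]
#2 0xca→b12/s0 VC-HIT; vc=[8]
#3 0xcd→b12/s0 L1-HIT; vc=[8]
#4 0x8e→b8/s0 VC-HIT; vc=[12]
#5 0x8e→b8/s0 L1-HIT; vc=[12]
#6 0x8b→b8/s0 L1-HIT; vc=[12]
#7 0xc1→b12/s0 VC-HIT; vc=[8]

MISSES = 2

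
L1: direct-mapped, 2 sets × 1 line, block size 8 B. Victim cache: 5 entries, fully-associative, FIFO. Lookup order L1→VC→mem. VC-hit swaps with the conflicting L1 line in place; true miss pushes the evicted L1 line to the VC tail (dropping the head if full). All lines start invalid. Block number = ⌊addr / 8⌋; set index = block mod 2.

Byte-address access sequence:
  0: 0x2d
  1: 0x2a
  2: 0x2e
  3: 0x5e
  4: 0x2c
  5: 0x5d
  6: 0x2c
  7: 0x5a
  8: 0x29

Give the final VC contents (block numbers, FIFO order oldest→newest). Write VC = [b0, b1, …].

VC = [11]

0: 0x2d (blk 5, set 1) → MISS  vc=[]
1: 0x2a (blk 5, set 1) → L1-HIT  vc=[]
2: 0x2e (blk 5, set 1) → L1-HIT  vc=[]
3: 0x5e (blk 11, set 1) → MISS  vc=[5]
4: 0x2c (blk 5, set 1) → VC-HIT  vc=[11]
5: 0x5d (blk 11, set 1) → VC-HIT  vc=[5]
6: 0x2c (blk 5, set 1) → VC-HIT  vc=[11]
7: 0x5a (blk 11, set 1) → VC-HIT  vc=[5]
8: 0x29 (blk 5, set 1) → VC-HIT  vc=[11]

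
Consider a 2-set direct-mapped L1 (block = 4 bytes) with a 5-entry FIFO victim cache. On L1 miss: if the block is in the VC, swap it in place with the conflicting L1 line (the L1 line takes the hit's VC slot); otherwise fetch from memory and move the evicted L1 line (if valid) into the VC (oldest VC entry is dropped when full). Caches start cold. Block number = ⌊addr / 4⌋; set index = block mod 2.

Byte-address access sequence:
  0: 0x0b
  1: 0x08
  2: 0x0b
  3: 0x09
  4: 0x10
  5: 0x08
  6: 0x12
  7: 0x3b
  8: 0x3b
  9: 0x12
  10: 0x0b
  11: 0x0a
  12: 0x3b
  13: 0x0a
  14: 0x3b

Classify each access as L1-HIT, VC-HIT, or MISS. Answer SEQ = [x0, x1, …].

  [0] addr=0xb blk=2 s=0: MISS | VC []
  [1] addr=0x8 blk=2 s=0: L1-HIT | VC []
  [2] addr=0xb blk=2 s=0: L1-HIT | VC []
  [3] addr=0x9 blk=2 s=0: L1-HIT | VC []
  [4] addr=0x10 blk=4 s=0: MISS | VC [2]
  [5] addr=0x8 blk=2 s=0: VC-HIT | VC [4]
  [6] addr=0x12 blk=4 s=0: VC-HIT | VC [2]
  [7] addr=0x3b blk=14 s=0: MISS | VC [2, 4]
  [8] addr=0x3b blk=14 s=0: L1-HIT | VC [2, 4]
  [9] addr=0x12 blk=4 s=0: VC-HIT | VC [2, 14]
  [10] addr=0xb blk=2 s=0: VC-HIT | VC [4, 14]
  [11] addr=0xa blk=2 s=0: L1-HIT | VC [4, 14]
  [12] addr=0x3b blk=14 s=0: VC-HIT | VC [4, 2]
  [13] addr=0xa blk=2 s=0: VC-HIT | VC [4, 14]
  [14] addr=0x3b blk=14 s=0: VC-HIT | VC [4, 2]

SEQ = [MISS, L1-HIT, L1-HIT, L1-HIT, MISS, VC-HIT, VC-HIT, MISS, L1-HIT, VC-HIT, VC-HIT, L1-HIT, VC-HIT, VC-HIT, VC-HIT]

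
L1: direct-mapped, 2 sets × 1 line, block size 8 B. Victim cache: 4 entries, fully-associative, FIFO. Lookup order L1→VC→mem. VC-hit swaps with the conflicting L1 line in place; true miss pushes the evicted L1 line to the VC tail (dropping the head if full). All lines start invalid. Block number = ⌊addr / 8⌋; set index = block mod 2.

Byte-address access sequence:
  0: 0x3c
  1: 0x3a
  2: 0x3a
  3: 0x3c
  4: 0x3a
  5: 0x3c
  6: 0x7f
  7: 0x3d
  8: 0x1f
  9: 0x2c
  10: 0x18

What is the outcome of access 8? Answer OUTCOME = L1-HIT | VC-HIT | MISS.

OUTCOME = MISS

#0 0x3c→b7/s1 MISS; vc=[]
#1 0x3a→b7/s1 L1-HIT; vc=[]
#2 0x3a→b7/s1 L1-HIT; vc=[]
#3 0x3c→b7/s1 L1-HIT; vc=[]
#4 0x3a→b7/s1 L1-HIT; vc=[]
#5 0x3c→b7/s1 L1-HIT; vc=[]
#6 0x7f→b15/s1 MISS; vc=[7]
#7 0x3d→b7/s1 VC-HIT; vc=[15]
#8 0x1f→b3/s1 MISS; vc=[15,7]
#9 0x2c→b5/s1 MISS; vc=[15,7,3]
#10 0x18→b3/s1 VC-HIT; vc=[15,7,5]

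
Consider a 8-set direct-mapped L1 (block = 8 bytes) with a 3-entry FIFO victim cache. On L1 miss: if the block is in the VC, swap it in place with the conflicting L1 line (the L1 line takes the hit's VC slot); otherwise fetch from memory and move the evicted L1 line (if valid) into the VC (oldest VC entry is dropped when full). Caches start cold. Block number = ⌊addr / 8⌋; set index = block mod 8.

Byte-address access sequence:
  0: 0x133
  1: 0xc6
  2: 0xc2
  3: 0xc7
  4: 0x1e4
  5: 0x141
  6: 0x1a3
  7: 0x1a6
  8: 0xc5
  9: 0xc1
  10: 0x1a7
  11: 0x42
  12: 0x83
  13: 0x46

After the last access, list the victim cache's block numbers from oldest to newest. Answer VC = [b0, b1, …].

VC = [60, 24, 16]

0: 0x133 (blk 38, set 6) → MISS  vc=[]
1: 0xc6 (blk 24, set 0) → MISS  vc=[]
2: 0xc2 (blk 24, set 0) → L1-HIT  vc=[]
3: 0xc7 (blk 24, set 0) → L1-HIT  vc=[]
4: 0x1e4 (blk 60, set 4) → MISS  vc=[]
5: 0x141 (blk 40, set 0) → MISS  vc=[24]
6: 0x1a3 (blk 52, set 4) → MISS  vc=[24, 60]
7: 0x1a6 (blk 52, set 4) → L1-HIT  vc=[24, 60]
8: 0xc5 (blk 24, set 0) → VC-HIT  vc=[40, 60]
9: 0xc1 (blk 24, set 0) → L1-HIT  vc=[40, 60]
10: 0x1a7 (blk 52, set 4) → L1-HIT  vc=[40, 60]
11: 0x42 (blk 8, set 0) → MISS  vc=[40, 60, 24]
12: 0x83 (blk 16, set 0) → MISS  vc=[60, 24, 8]
13: 0x46 (blk 8, set 0) → VC-HIT  vc=[60, 24, 16]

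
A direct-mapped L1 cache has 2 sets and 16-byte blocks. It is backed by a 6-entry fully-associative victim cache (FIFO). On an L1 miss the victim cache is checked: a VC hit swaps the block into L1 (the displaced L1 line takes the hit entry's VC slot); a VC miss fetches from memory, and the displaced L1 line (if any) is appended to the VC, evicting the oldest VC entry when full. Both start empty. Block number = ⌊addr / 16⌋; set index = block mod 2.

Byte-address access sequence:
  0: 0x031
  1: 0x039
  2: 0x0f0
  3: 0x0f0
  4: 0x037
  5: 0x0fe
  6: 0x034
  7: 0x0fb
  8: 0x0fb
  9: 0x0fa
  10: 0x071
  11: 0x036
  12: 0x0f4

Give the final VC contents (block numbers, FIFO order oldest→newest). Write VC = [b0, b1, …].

0: 0x31 (blk 3, set 1) → MISS  vc=[]
1: 0x39 (blk 3, set 1) → L1-HIT  vc=[]
2: 0xf0 (blk 15, set 1) → MISS  vc=[3]
3: 0xf0 (blk 15, set 1) → L1-HIT  vc=[3]
4: 0x37 (blk 3, set 1) → VC-HIT  vc=[15]
5: 0xfe (blk 15, set 1) → VC-HIT  vc=[3]
6: 0x34 (blk 3, set 1) → VC-HIT  vc=[15]
7: 0xfb (blk 15, set 1) → VC-HIT  vc=[3]
8: 0xfb (blk 15, set 1) → L1-HIT  vc=[3]
9: 0xfa (blk 15, set 1) → L1-HIT  vc=[3]
10: 0x71 (blk 7, set 1) → MISS  vc=[3, 15]
11: 0x36 (blk 3, set 1) → VC-HIT  vc=[7, 15]
12: 0xf4 (blk 15, set 1) → VC-HIT  vc=[7, 3]

VC = [7, 3]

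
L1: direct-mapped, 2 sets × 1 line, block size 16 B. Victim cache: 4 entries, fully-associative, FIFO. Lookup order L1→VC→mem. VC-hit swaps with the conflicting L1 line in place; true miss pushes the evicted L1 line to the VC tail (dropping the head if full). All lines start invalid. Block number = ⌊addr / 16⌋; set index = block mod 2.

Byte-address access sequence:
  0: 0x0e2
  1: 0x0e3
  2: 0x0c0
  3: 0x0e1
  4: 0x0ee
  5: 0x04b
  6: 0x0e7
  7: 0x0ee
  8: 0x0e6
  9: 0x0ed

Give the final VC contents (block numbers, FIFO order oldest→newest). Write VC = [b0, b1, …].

0: 0xe2 (blk 14, set 0) → MISS  vc=[]
1: 0xe3 (blk 14, set 0) → L1-HIT  vc=[]
2: 0xc0 (blk 12, set 0) → MISS  vc=[14]
3: 0xe1 (blk 14, set 0) → VC-HIT  vc=[12]
4: 0xee (blk 14, set 0) → L1-HIT  vc=[12]
5: 0x4b (blk 4, set 0) → MISS  vc=[12, 14]
6: 0xe7 (blk 14, set 0) → VC-HIT  vc=[12, 4]
7: 0xee (blk 14, set 0) → L1-HIT  vc=[12, 4]
8: 0xe6 (blk 14, set 0) → L1-HIT  vc=[12, 4]
9: 0xed (blk 14, set 0) → L1-HIT  vc=[12, 4]

VC = [12, 4]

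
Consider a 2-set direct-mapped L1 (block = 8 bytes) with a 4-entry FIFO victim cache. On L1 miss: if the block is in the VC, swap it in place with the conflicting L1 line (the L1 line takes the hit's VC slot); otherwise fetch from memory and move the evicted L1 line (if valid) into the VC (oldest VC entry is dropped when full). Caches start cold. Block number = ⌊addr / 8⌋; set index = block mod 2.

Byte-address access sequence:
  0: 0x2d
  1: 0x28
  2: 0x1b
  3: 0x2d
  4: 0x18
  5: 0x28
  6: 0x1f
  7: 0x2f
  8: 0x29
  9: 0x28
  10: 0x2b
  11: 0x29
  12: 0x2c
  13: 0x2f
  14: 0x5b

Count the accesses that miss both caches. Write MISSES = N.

MISSES = 3

  [0] addr=0x2d blk=5 s=1: MISS | VC []
  [1] addr=0x28 blk=5 s=1: L1-HIT | VC []
  [2] addr=0x1b blk=3 s=1: MISS | VC [5]
  [3] addr=0x2d blk=5 s=1: VC-HIT | VC [3]
  [4] addr=0x18 blk=3 s=1: VC-HIT | VC [5]
  [5] addr=0x28 blk=5 s=1: VC-HIT | VC [3]
  [6] addr=0x1f blk=3 s=1: VC-HIT | VC [5]
  [7] addr=0x2f blk=5 s=1: VC-HIT | VC [3]
  [8] addr=0x29 blk=5 s=1: L1-HIT | VC [3]
  [9] addr=0x28 blk=5 s=1: L1-HIT | VC [3]
  [10] addr=0x2b blk=5 s=1: L1-HIT | VC [3]
  [11] addr=0x29 blk=5 s=1: L1-HIT | VC [3]
  [12] addr=0x2c blk=5 s=1: L1-HIT | VC [3]
  [13] addr=0x2f blk=5 s=1: L1-HIT | VC [3]
  [14] addr=0x5b blk=11 s=1: MISS | VC [3, 5]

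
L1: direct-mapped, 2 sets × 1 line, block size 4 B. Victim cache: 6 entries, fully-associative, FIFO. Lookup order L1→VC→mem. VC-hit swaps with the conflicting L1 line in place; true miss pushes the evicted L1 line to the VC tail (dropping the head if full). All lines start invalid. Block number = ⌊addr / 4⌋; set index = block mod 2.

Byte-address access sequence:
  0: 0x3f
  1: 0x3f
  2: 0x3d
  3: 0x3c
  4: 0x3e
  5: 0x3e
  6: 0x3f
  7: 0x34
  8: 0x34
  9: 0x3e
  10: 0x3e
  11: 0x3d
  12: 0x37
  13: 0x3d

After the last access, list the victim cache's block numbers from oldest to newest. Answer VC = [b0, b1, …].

#0 0x3f→b15/s1 MISS; vc=[]
#1 0x3f→b15/s1 L1-HIT; vc=[]
#2 0x3d→b15/s1 L1-HIT; vc=[]
#3 0x3c→b15/s1 L1-HIT; vc=[]
#4 0x3e→b15/s1 L1-HIT; vc=[]
#5 0x3e→b15/s1 L1-HIT; vc=[]
#6 0x3f→b15/s1 L1-HIT; vc=[]
#7 0x34→b13/s1 MISS; vc=[15]
#8 0x34→b13/s1 L1-HIT; vc=[15]
#9 0x3e→b15/s1 VC-HIT; vc=[13]
#10 0x3e→b15/s1 L1-HIT; vc=[13]
#11 0x3d→b15/s1 L1-HIT; vc=[13]
#12 0x37→b13/s1 VC-HIT; vc=[15]
#13 0x3d→b15/s1 VC-HIT; vc=[13]

VC = [13]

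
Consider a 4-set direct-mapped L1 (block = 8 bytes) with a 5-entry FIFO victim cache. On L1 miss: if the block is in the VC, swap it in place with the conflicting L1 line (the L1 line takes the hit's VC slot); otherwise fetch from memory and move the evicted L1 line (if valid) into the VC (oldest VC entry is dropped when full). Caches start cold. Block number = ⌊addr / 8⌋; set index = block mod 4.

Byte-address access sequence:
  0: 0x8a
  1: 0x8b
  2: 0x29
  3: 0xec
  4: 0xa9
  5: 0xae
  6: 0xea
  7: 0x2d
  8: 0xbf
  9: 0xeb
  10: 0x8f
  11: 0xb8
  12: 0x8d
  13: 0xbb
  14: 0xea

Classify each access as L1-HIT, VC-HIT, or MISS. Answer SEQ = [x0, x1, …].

0: 0x8a (blk 17, set 1) → MISS  vc=[]
1: 0x8b (blk 17, set 1) → L1-HIT  vc=[]
2: 0x29 (blk 5, set 1) → MISS  vc=[17]
3: 0xec (blk 29, set 1) → MISS  vc=[17, 5]
4: 0xa9 (blk 21, set 1) → MISS  vc=[17, 5, 29]
5: 0xae (blk 21, set 1) → L1-HIT  vc=[17, 5, 29]
6: 0xea (blk 29, set 1) → VC-HIT  vc=[17, 5, 21]
7: 0x2d (blk 5, set 1) → VC-HIT  vc=[17, 29, 21]
8: 0xbf (blk 23, set 3) → MISS  vc=[17, 29, 21]
9: 0xeb (blk 29, set 1) → VC-HIT  vc=[17, 5, 21]
10: 0x8f (blk 17, set 1) → VC-HIT  vc=[29, 5, 21]
11: 0xb8 (blk 23, set 3) → L1-HIT  vc=[29, 5, 21]
12: 0x8d (blk 17, set 1) → L1-HIT  vc=[29, 5, 21]
13: 0xbb (blk 23, set 3) → L1-HIT  vc=[29, 5, 21]
14: 0xea (blk 29, set 1) → VC-HIT  vc=[17, 5, 21]

SEQ = [MISS, L1-HIT, MISS, MISS, MISS, L1-HIT, VC-HIT, VC-HIT, MISS, VC-HIT, VC-HIT, L1-HIT, L1-HIT, L1-HIT, VC-HIT]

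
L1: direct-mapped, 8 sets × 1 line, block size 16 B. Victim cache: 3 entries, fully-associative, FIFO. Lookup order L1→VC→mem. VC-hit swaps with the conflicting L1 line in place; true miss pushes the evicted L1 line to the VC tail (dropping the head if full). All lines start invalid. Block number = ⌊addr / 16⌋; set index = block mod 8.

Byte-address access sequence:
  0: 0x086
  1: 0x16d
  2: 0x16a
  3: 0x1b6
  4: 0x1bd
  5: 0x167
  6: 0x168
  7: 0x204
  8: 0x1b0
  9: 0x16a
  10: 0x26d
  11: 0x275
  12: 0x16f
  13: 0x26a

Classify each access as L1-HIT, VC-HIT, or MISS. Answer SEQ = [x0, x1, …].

  [0] addr=0x86 blk=8 s=0: MISS | VC []
  [1] addr=0x16d blk=22 s=6: MISS | VC []
  [2] addr=0x16a blk=22 s=6: L1-HIT | VC []
  [3] addr=0x1b6 blk=27 s=3: MISS | VC []
  [4] addr=0x1bd blk=27 s=3: L1-HIT | VC []
  [5] addr=0x167 blk=22 s=6: L1-HIT | VC []
  [6] addr=0x168 blk=22 s=6: L1-HIT | VC []
  [7] addr=0x204 blk=32 s=0: MISS | VC [8]
  [8] addr=0x1b0 blk=27 s=3: L1-HIT | VC [8]
  [9] addr=0x16a blk=22 s=6: L1-HIT | VC [8]
  [10] addr=0x26d blk=38 s=6: MISS | VC [8, 22]
  [11] addr=0x275 blk=39 s=7: MISS | VC [8, 22]
  [12] addr=0x16f blk=22 s=6: VC-HIT | VC [8, 38]
  [13] addr=0x26a blk=38 s=6: VC-HIT | VC [8, 22]

SEQ = [MISS, MISS, L1-HIT, MISS, L1-HIT, L1-HIT, L1-HIT, MISS, L1-HIT, L1-HIT, MISS, MISS, VC-HIT, VC-HIT]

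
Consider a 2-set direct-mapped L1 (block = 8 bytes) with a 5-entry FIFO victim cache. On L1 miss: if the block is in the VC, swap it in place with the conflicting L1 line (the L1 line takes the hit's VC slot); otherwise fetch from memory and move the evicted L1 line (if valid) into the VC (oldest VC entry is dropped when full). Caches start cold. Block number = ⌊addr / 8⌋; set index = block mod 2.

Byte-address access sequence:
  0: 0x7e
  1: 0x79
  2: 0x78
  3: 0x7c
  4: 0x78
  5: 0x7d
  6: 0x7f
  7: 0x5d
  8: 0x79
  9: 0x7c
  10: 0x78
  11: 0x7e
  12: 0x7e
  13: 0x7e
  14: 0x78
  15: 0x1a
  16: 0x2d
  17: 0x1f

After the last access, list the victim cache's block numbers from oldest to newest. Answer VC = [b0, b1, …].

VC = [11, 15, 5]

#0 0x7e→b15/s1 MISS; vc=[]
#1 0x79→b15/s1 L1-HIT; vc=[]
#2 0x78→b15/s1 L1-HIT; vc=[]
#3 0x7c→b15/s1 L1-HIT; vc=[]
#4 0x78→b15/s1 L1-HIT; vc=[]
#5 0x7d→b15/s1 L1-HIT; vc=[]
#6 0x7f→b15/s1 L1-HIT; vc=[]
#7 0x5d→b11/s1 MISS; vc=[15]
#8 0x79→b15/s1 VC-HIT; vc=[11]
#9 0x7c→b15/s1 L1-HIT; vc=[11]
#10 0x78→b15/s1 L1-HIT; vc=[11]
#11 0x7e→b15/s1 L1-HIT; vc=[11]
#12 0x7e→b15/s1 L1-HIT; vc=[11]
#13 0x7e→b15/s1 L1-HIT; vc=[11]
#14 0x78→b15/s1 L1-HIT; vc=[11]
#15 0x1a→b3/s1 MISS; vc=[11,15]
#16 0x2d→b5/s1 MISS; vc=[11,15,3]
#17 0x1f→b3/s1 VC-HIT; vc=[11,15,5]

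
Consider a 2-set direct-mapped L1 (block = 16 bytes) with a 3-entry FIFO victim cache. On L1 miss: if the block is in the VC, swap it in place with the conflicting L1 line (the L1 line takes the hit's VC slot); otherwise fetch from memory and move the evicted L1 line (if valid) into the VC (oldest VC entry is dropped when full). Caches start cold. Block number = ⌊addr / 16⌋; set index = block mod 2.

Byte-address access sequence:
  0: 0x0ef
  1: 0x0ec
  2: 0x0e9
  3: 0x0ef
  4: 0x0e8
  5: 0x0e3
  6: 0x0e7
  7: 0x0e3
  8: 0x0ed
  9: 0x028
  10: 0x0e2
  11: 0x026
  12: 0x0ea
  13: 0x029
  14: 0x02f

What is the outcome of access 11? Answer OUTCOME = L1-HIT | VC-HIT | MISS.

#0 0xef→b14/s0 MISS; vc=[]
#1 0xec→b14/s0 L1-HIT; vc=[]
#2 0xe9→b14/s0 L1-HIT; vc=[]
#3 0xef→b14/s0 L1-HIT; vc=[]
#4 0xe8→b14/s0 L1-HIT; vc=[]
#5 0xe3→b14/s0 L1-HIT; vc=[]
#6 0xe7→b14/s0 L1-HIT; vc=[]
#7 0xe3→b14/s0 L1-HIT; vc=[]
#8 0xed→b14/s0 L1-HIT; vc=[]
#9 0x28→b2/s0 MISS; vc=[14]
#10 0xe2→b14/s0 VC-HIT; vc=[2]
#11 0x26→b2/s0 VC-HIT; vc=[14]
#12 0xea→b14/s0 VC-HIT; vc=[2]
#13 0x29→b2/s0 VC-HIT; vc=[14]
#14 0x2f→b2/s0 L1-HIT; vc=[14]

OUTCOME = VC-HIT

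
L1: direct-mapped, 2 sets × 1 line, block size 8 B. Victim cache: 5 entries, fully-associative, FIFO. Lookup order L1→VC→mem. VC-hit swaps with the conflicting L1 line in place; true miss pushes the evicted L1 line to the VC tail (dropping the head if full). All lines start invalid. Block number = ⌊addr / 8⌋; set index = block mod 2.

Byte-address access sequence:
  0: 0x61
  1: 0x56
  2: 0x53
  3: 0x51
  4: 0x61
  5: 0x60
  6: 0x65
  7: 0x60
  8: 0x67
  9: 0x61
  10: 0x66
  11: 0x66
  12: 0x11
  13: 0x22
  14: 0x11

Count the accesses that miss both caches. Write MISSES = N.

MISSES = 4

#0 0x61→b12/s0 MISS; vc=[]
#1 0x56→b10/s0 MISS; vc=[12]
#2 0x53→b10/s0 L1-HIT; vc=[12]
#3 0x51→b10/s0 L1-HIT; vc=[12]
#4 0x61→b12/s0 VC-HIT; vc=[10]
#5 0x60→b12/s0 L1-HIT; vc=[10]
#6 0x65→b12/s0 L1-HIT; vc=[10]
#7 0x60→b12/s0 L1-HIT; vc=[10]
#8 0x67→b12/s0 L1-HIT; vc=[10]
#9 0x61→b12/s0 L1-HIT; vc=[10]
#10 0x66→b12/s0 L1-HIT; vc=[10]
#11 0x66→b12/s0 L1-HIT; vc=[10]
#12 0x11→b2/s0 MISS; vc=[10,12]
#13 0x22→b4/s0 MISS; vc=[10,12,2]
#14 0x11→b2/s0 VC-HIT; vc=[10,12,4]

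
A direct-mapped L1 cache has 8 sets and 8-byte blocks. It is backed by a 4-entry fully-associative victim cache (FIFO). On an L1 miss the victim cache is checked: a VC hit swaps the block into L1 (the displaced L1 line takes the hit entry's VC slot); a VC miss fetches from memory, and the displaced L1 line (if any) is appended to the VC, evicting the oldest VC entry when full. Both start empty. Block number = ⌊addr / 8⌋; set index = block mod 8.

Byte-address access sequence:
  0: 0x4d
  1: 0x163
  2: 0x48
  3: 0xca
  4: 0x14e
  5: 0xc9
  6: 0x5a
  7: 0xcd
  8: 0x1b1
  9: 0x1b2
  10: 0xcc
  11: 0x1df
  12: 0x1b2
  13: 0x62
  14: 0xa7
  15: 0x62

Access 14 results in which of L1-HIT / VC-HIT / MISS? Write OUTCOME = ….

0: 0x4d (blk 9, set 1) → MISS  vc=[]
1: 0x163 (blk 44, set 4) → MISS  vc=[]
2: 0x48 (blk 9, set 1) → L1-HIT  vc=[]
3: 0xca (blk 25, set 1) → MISS  vc=[9]
4: 0x14e (blk 41, set 1) → MISS  vc=[9, 25]
5: 0xc9 (blk 25, set 1) → VC-HIT  vc=[9, 41]
6: 0x5a (blk 11, set 3) → MISS  vc=[9, 41]
7: 0xcd (blk 25, set 1) → L1-HIT  vc=[9, 41]
8: 0x1b1 (blk 54, set 6) → MISS  vc=[9, 41]
9: 0x1b2 (blk 54, set 6) → L1-HIT  vc=[9, 41]
10: 0xcc (blk 25, set 1) → L1-HIT  vc=[9, 41]
11: 0x1df (blk 59, set 3) → MISS  vc=[9, 41, 11]
12: 0x1b2 (blk 54, set 6) → L1-HIT  vc=[9, 41, 11]
13: 0x62 (blk 12, set 4) → MISS  vc=[9, 41, 11, 44]
14: 0xa7 (blk 20, set 4) → MISS  vc=[41, 11, 44, 12]
15: 0x62 (blk 12, set 4) → VC-HIT  vc=[41, 11, 44, 20]

OUTCOME = MISS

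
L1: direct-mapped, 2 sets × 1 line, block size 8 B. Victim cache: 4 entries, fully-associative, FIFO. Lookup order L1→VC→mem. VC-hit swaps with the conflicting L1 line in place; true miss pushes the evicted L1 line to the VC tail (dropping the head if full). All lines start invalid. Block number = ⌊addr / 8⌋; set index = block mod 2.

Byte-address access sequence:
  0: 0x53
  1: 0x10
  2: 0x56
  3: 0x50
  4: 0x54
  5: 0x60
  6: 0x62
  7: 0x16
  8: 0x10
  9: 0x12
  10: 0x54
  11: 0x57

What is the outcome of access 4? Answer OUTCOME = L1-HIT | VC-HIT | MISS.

OUTCOME = L1-HIT

  [0] addr=0x53 blk=10 s=0: MISS | VC []
  [1] addr=0x10 blk=2 s=0: MISS | VC [10]
  [2] addr=0x56 blk=10 s=0: VC-HIT | VC [2]
  [3] addr=0x50 blk=10 s=0: L1-HIT | VC [2]
  [4] addr=0x54 blk=10 s=0: L1-HIT | VC [2]
  [5] addr=0x60 blk=12 s=0: MISS | VC [2, 10]
  [6] addr=0x62 blk=12 s=0: L1-HIT | VC [2, 10]
  [7] addr=0x16 blk=2 s=0: VC-HIT | VC [12, 10]
  [8] addr=0x10 blk=2 s=0: L1-HIT | VC [12, 10]
  [9] addr=0x12 blk=2 s=0: L1-HIT | VC [12, 10]
  [10] addr=0x54 blk=10 s=0: VC-HIT | VC [12, 2]
  [11] addr=0x57 blk=10 s=0: L1-HIT | VC [12, 2]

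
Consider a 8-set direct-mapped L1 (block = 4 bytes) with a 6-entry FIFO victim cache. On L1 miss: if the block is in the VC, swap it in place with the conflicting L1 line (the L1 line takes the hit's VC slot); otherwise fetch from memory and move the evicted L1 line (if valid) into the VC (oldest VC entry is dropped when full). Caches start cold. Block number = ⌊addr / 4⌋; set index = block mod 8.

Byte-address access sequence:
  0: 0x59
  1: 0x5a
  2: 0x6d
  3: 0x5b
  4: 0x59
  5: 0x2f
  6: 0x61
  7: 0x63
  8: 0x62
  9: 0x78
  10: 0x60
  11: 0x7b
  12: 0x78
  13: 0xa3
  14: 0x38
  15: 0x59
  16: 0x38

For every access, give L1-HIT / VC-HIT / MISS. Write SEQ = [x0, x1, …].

SEQ = [MISS, L1-HIT, MISS, L1-HIT, L1-HIT, MISS, MISS, L1-HIT, L1-HIT, MISS, L1-HIT, L1-HIT, L1-HIT, MISS, MISS, VC-HIT, VC-HIT]

0: 0x59 (blk 22, set 6) → MISS  vc=[]
1: 0x5a (blk 22, set 6) → L1-HIT  vc=[]
2: 0x6d (blk 27, set 3) → MISS  vc=[]
3: 0x5b (blk 22, set 6) → L1-HIT  vc=[]
4: 0x59 (blk 22, set 6) → L1-HIT  vc=[]
5: 0x2f (blk 11, set 3) → MISS  vc=[27]
6: 0x61 (blk 24, set 0) → MISS  vc=[27]
7: 0x63 (blk 24, set 0) → L1-HIT  vc=[27]
8: 0x62 (blk 24, set 0) → L1-HIT  vc=[27]
9: 0x78 (blk 30, set 6) → MISS  vc=[27, 22]
10: 0x60 (blk 24, set 0) → L1-HIT  vc=[27, 22]
11: 0x7b (blk 30, set 6) → L1-HIT  vc=[27, 22]
12: 0x78 (blk 30, set 6) → L1-HIT  vc=[27, 22]
13: 0xa3 (blk 40, set 0) → MISS  vc=[27, 22, 24]
14: 0x38 (blk 14, set 6) → MISS  vc=[27, 22, 24, 30]
15: 0x59 (blk 22, set 6) → VC-HIT  vc=[27, 14, 24, 30]
16: 0x38 (blk 14, set 6) → VC-HIT  vc=[27, 22, 24, 30]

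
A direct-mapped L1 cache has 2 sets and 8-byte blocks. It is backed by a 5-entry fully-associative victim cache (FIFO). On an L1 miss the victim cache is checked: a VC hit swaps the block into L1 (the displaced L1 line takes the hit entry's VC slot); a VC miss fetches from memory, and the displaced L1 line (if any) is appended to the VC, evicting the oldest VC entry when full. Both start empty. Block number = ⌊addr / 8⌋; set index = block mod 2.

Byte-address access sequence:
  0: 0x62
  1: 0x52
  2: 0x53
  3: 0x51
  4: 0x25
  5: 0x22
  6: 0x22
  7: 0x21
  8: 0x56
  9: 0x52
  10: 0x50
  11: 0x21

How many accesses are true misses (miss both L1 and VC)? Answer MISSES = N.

MISSES = 3

0: 0x62 (blk 12, set 0) → MISS  vc=[]
1: 0x52 (blk 10, set 0) → MISS  vc=[12]
2: 0x53 (blk 10, set 0) → L1-HIT  vc=[12]
3: 0x51 (blk 10, set 0) → L1-HIT  vc=[12]
4: 0x25 (blk 4, set 0) → MISS  vc=[12, 10]
5: 0x22 (blk 4, set 0) → L1-HIT  vc=[12, 10]
6: 0x22 (blk 4, set 0) → L1-HIT  vc=[12, 10]
7: 0x21 (blk 4, set 0) → L1-HIT  vc=[12, 10]
8: 0x56 (blk 10, set 0) → VC-HIT  vc=[12, 4]
9: 0x52 (blk 10, set 0) → L1-HIT  vc=[12, 4]
10: 0x50 (blk 10, set 0) → L1-HIT  vc=[12, 4]
11: 0x21 (blk 4, set 0) → VC-HIT  vc=[12, 10]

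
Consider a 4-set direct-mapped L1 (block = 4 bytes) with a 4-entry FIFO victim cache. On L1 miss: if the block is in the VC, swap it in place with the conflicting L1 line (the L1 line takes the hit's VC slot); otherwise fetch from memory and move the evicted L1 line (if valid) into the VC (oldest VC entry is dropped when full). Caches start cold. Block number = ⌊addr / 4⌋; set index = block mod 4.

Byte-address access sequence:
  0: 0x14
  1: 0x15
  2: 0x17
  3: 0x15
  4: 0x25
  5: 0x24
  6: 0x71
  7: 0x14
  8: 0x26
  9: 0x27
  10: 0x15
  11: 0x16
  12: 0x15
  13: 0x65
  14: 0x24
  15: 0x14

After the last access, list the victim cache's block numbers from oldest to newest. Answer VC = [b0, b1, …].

VC = [25, 9]

#0 0x14→b5/s1 MISS; vc=[]
#1 0x15→b5/s1 L1-HIT; vc=[]
#2 0x17→b5/s1 L1-HIT; vc=[]
#3 0x15→b5/s1 L1-HIT; vc=[]
#4 0x25→b9/s1 MISS; vc=[5]
#5 0x24→b9/s1 L1-HIT; vc=[5]
#6 0x71→b28/s0 MISS; vc=[5]
#7 0x14→b5/s1 VC-HIT; vc=[9]
#8 0x26→b9/s1 VC-HIT; vc=[5]
#9 0x27→b9/s1 L1-HIT; vc=[5]
#10 0x15→b5/s1 VC-HIT; vc=[9]
#11 0x16→b5/s1 L1-HIT; vc=[9]
#12 0x15→b5/s1 L1-HIT; vc=[9]
#13 0x65→b25/s1 MISS; vc=[9,5]
#14 0x24→b9/s1 VC-HIT; vc=[25,5]
#15 0x14→b5/s1 VC-HIT; vc=[25,9]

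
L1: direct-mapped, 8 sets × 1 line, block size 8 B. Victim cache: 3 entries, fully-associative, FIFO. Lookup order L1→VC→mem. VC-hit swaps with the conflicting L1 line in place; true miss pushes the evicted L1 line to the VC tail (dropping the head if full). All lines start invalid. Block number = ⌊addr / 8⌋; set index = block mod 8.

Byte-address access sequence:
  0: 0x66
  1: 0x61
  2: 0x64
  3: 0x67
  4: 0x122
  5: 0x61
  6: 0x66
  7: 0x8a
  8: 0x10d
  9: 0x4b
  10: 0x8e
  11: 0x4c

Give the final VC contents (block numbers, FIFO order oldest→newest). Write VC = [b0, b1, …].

  [0] addr=0x66 blk=12 s=4: MISS | VC []
  [1] addr=0x61 blk=12 s=4: L1-HIT | VC []
  [2] addr=0x64 blk=12 s=4: L1-HIT | VC []
  [3] addr=0x67 blk=12 s=4: L1-HIT | VC []
  [4] addr=0x122 blk=36 s=4: MISS | VC [12]
  [5] addr=0x61 blk=12 s=4: VC-HIT | VC [36]
  [6] addr=0x66 blk=12 s=4: L1-HIT | VC [36]
  [7] addr=0x8a blk=17 s=1: MISS | VC [36]
  [8] addr=0x10d blk=33 s=1: MISS | VC [36, 17]
  [9] addr=0x4b blk=9 s=1: MISS | VC [36, 17, 33]
  [10] addr=0x8e blk=17 s=1: VC-HIT | VC [36, 9, 33]
  [11] addr=0x4c blk=9 s=1: VC-HIT | VC [36, 17, 33]

VC = [36, 17, 33]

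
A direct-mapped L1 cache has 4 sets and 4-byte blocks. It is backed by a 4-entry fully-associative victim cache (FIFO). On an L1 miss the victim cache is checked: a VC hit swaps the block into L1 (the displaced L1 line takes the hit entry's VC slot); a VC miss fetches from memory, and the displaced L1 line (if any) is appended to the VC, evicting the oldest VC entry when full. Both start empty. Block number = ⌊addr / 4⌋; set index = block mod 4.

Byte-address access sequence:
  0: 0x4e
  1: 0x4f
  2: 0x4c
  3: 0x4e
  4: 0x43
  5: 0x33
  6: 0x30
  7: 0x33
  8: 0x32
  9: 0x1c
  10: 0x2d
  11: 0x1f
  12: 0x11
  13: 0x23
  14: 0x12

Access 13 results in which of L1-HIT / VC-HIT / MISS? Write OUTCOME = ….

  [0] addr=0x4e blk=19 s=3: MISS | VC []
  [1] addr=0x4f blk=19 s=3: L1-HIT | VC []
  [2] addr=0x4c blk=19 s=3: L1-HIT | VC []
  [3] addr=0x4e blk=19 s=3: L1-HIT | VC []
  [4] addr=0x43 blk=16 s=0: MISS | VC []
  [5] addr=0x33 blk=12 s=0: MISS | VC [16]
  [6] addr=0x30 blk=12 s=0: L1-HIT | VC [16]
  [7] addr=0x33 blk=12 s=0: L1-HIT | VC [16]
  [8] addr=0x32 blk=12 s=0: L1-HIT | VC [16]
  [9] addr=0x1c blk=7 s=3: MISS | VC [16, 19]
  [10] addr=0x2d blk=11 s=3: MISS | VC [16, 19, 7]
  [11] addr=0x1f blk=7 s=3: VC-HIT | VC [16, 19, 11]
  [12] addr=0x11 blk=4 s=0: MISS | VC [16, 19, 11, 12]
  [13] addr=0x23 blk=8 s=0: MISS | VC [19, 11, 12, 4]
  [14] addr=0x12 blk=4 s=0: VC-HIT | VC [19, 11, 12, 8]

OUTCOME = MISS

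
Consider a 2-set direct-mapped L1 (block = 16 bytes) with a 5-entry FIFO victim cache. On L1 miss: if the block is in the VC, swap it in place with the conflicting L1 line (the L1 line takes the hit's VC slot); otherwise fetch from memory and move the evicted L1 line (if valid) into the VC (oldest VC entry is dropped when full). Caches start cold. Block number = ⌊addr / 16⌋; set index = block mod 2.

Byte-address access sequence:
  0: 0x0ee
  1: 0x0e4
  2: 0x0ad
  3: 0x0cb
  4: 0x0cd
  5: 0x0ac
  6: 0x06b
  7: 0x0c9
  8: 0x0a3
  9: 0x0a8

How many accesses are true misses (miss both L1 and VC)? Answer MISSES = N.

  [0] addr=0xee blk=14 s=0: MISS | VC []
  [1] addr=0xe4 blk=14 s=0: L1-HIT | VC []
  [2] addr=0xad blk=10 s=0: MISS | VC [14]
  [3] addr=0xcb blk=12 s=0: MISS | VC [14, 10]
  [4] addr=0xcd blk=12 s=0: L1-HIT | VC [14, 10]
  [5] addr=0xac blk=10 s=0: VC-HIT | VC [14, 12]
  [6] addr=0x6b blk=6 s=0: MISS | VC [14, 12, 10]
  [7] addr=0xc9 blk=12 s=0: VC-HIT | VC [14, 6, 10]
  [8] addr=0xa3 blk=10 s=0: VC-HIT | VC [14, 6, 12]
  [9] addr=0xa8 blk=10 s=0: L1-HIT | VC [14, 6, 12]

MISSES = 4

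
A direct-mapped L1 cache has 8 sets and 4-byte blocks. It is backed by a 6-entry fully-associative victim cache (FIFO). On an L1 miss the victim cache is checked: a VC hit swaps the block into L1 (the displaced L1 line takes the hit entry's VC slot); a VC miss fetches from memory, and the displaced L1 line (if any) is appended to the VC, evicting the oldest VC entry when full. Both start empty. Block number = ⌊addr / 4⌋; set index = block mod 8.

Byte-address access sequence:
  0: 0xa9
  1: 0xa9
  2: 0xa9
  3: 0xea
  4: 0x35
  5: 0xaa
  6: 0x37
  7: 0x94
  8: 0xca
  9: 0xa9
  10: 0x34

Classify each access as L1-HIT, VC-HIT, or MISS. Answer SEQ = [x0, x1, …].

  [0] addr=0xa9 blk=42 s=2: MISS | VC []
  [1] addr=0xa9 blk=42 s=2: L1-HIT | VC []
  [2] addr=0xa9 blk=42 s=2: L1-HIT | VC []
  [3] addr=0xea blk=58 s=2: MISS | VC [42]
  [4] addr=0x35 blk=13 s=5: MISS | VC [42]
  [5] addr=0xaa blk=42 s=2: VC-HIT | VC [58]
  [6] addr=0x37 blk=13 s=5: L1-HIT | VC [58]
  [7] addr=0x94 blk=37 s=5: MISS | VC [58, 13]
  [8] addr=0xca blk=50 s=2: MISS | VC [58, 13, 42]
  [9] addr=0xa9 blk=42 s=2: VC-HIT | VC [58, 13, 50]
  [10] addr=0x34 blk=13 s=5: VC-HIT | VC [58, 37, 50]

SEQ = [MISS, L1-HIT, L1-HIT, MISS, MISS, VC-HIT, L1-HIT, MISS, MISS, VC-HIT, VC-HIT]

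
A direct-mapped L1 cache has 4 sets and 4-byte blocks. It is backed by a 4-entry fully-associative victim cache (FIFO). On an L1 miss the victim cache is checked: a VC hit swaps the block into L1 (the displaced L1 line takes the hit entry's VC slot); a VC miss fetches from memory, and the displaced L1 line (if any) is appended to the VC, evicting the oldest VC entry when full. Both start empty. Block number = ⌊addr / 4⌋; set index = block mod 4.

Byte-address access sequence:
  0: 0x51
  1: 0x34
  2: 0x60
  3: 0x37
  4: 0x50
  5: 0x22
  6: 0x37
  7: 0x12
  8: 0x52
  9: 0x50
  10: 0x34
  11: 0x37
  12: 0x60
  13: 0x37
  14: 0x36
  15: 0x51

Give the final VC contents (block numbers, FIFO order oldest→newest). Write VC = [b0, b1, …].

0: 0x51 (blk 20, set 0) → MISS  vc=[]
1: 0x34 (blk 13, set 1) → MISS  vc=[]
2: 0x60 (blk 24, set 0) → MISS  vc=[20]
3: 0x37 (blk 13, set 1) → L1-HIT  vc=[20]
4: 0x50 (blk 20, set 0) → VC-HIT  vc=[24]
5: 0x22 (blk 8, set 0) → MISS  vc=[24, 20]
6: 0x37 (blk 13, set 1) → L1-HIT  vc=[24, 20]
7: 0x12 (blk 4, set 0) → MISS  vc=[24, 20, 8]
8: 0x52 (blk 20, set 0) → VC-HIT  vc=[24, 4, 8]
9: 0x50 (blk 20, set 0) → L1-HIT  vc=[24, 4, 8]
10: 0x34 (blk 13, set 1) → L1-HIT  vc=[24, 4, 8]
11: 0x37 (blk 13, set 1) → L1-HIT  vc=[24, 4, 8]
12: 0x60 (blk 24, set 0) → VC-HIT  vc=[20, 4, 8]
13: 0x37 (blk 13, set 1) → L1-HIT  vc=[20, 4, 8]
14: 0x36 (blk 13, set 1) → L1-HIT  vc=[20, 4, 8]
15: 0x51 (blk 20, set 0) → VC-HIT  vc=[24, 4, 8]

VC = [24, 4, 8]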